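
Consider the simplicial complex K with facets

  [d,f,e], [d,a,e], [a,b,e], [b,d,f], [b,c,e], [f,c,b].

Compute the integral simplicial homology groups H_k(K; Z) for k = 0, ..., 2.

Order the vertices as a < b < c < d < e < f. Listing each simplex with vertices in this order, K has dimension 2 with simplices:

  0-simplices (6): a, b, c, d, e, f
  1-simplices (12): ab, ad, ae, bc, bd, be, bf, ce, cf, de, df, ef
  2-simplices (6): abe, ade, bce, bcf, bdf, def

Hence C_0 ≅ Z^6, C_1 ≅ Z^12, C_2 ≅ Z^6.

Boundary ∂_1: C_1 → C_0 maps an edge to its endpoints' difference, ∂[p,q] = q − p. For instance
  ∂ad = d − a.
As a 6×12 matrix over Z this has rank 5, with invariant factors (1,1,1,1,1).

The boundary map ∂_2: C_2 → C_1 acts by ∂[p,q,r] = [q,r] − [p,r] + [p,q]. For instance
  ∂ade = de − ae + ad,
  ∂bcf = cf − bf + bc.
This gives a 12×6 integer matrix of rank 6; reducing to Smith normal form yields diagonal entries (1,1,1,1,1,1).

Now H_k = ker ∂_k / im ∂_{k+1}, so:

  H_0: rank C_0 − rank ∂_1 = 6 − 5 = 1, and the invariant factors of ∂_1 are all 1, so H_0 = Z.
  H_1: rank ker ∂_1 − rank ∂_2 = (12 − 5) − 6 = 1, and the invariant factors of ∂_2 are all 1, so H_1 = Z.
  H_2: rank ker ∂_2 − rank ∂_3 = (6 − 6) − 0 = 0, and there is no ∂_3, so H_2 = 0.

H_0 = Z,  H_1 = Z,  H_2 = 0.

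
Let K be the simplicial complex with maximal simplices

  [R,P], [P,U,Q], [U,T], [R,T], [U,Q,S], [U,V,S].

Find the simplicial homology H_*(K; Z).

Order the vertices as P < Q < R < S < T < U < V. Listing each simplex with vertices in this order, K has dimension 2 with simplices:

  0-simplices (7): P, Q, R, S, T, U, V
  1-simplices (10): PQ, PR, PU, QS, QU, RT, SU, SV, TU, UV
  2-simplices (3): PQU, QSU, SUV

giving chain groups C_0 ≅ Z^7, C_1 ≅ Z^10, C_2 ≅ Z^3.

Boundary ∂_1: C_1 → C_0 is given by ∂[p,q] = [q] − [p].
The 7×10 boundary matrix has rank 6 and Smith normal form diag(1,1,1,1,1,1).

Boundary ∂_2: C_2 → C_1 maps a triangle to the signed sum of its edges. For instance
  ∂PQU = QU − PU + PQ,
  ∂QSU = SU − QU + QS.
The resulting 10×3 matrix has rank 3, and its Smith normal form has invariant factors (1,1,1).

Now H_k = ker ∂_k / im ∂_{k+1}, so:

  H_0: rank C_0 − rank ∂_1 = 7 − 6 = 1, and the invariant factors of ∂_1 are all 1, so H_0 ≅ Z.
  H_1: rank ker ∂_1 − rank ∂_2 = (10 − 6) − 3 = 1, and the invariant factors of ∂_2 are all 1, so H_1 ≅ Z.
  H_2: rank ker ∂_2 − rank ∂_3 = (3 − 3) − 0 = 0, and there is no ∂_3, so H_2 ≅ 0.

H_0 = Z,  H_1 = Z,  H_2 = 0.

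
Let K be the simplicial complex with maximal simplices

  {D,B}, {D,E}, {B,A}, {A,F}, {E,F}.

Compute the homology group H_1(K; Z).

H_1 = Z.

Order the vertices as A < B < D < E < F. Listing each simplex with vertices in this order, K has dimension 1 with simplices:

  0-simplices (5): A, B, D, E, F
  1-simplices (5): AB, AF, BD, DE, EF

Hence C_0 ≅ Z^5, C_1 ≅ Z^5.

The boundary map ∂_1: C_1 → C_0 maps an edge to its endpoints' difference, ∂[p,q] = q − p.
The resulting 5×5 matrix has rank 4, and its Smith normal form has invariant factors (1,1,1,1).

From H_k ≅ ker(∂_k) / im(∂_{k+1}) we obtain:

  H_1: rank ker ∂_1 − rank ∂_2 = (5 − 4) − 0 = 1, and there is no ∂_2, so H_1 = Z.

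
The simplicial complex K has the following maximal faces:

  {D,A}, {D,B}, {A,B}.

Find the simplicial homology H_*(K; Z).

H_0 ≅ Z,  H_1 ≅ Z.

Take the total order A < B < D on the vertex set. Then K (dimension 1) consists of the simplices:

  0-simplices (3): A, B, D
  1-simplices (3): AB, AD, BD

giving chain groups C_0 ≅ Z^3, C_1 ≅ Z^3.

Boundary ∂_1: C_1 → C_0 is given by ∂[p,q] = [q] − [p]. For instance
  ∂BD = D − B.
This gives a 3×3 integer matrix of rank 2; reducing to Smith normal form yields diagonal entries (1,1).

Computing H_k = (kernel of ∂_k) / (image of ∂_{k+1}):

  H_0: rank C_0 − rank ∂_1 = 3 − 2 = 1, and the invariant factors of ∂_1 are all 1, so H_0 = Z.
  H_1: rank ker ∂_1 − rank ∂_2 = (3 − 2) − 0 = 1, and there is no ∂_2, so H_1 = Z.

As a check, the Euler characteristic is 3 − 3 = 0, which agrees with 1 − 1 = 0.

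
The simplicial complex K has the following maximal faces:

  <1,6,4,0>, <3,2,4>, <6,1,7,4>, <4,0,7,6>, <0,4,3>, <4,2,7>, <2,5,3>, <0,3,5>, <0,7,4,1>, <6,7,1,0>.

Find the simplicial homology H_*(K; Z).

H_0 = Z,  H_1 = 0,  H_2 = 0,  H_3 = Z.

Order the vertices as 0 < 1 < 2 < 3 < 4 < 5 < 6 < 7. Listing each simplex with vertices in this order, K has dimension 3 with simplices:

  0-simplices (8): [0], [1], [2], [3], [4], [5], [6], [7]
  1-simplices (18): [0,1], [0,3], [0,4], [0,5], [0,6], [0,7], [1,4], [1,6], [1,7], [2,3], [2,4], [2,5], [2,7], [3,4], [3,5], [4,6], [4,7], [6,7]
  2-simplices (15): [0,1,4], [0,1,6], [0,1,7], [0,3,4], [0,3,5], [0,4,6], [0,4,7], [0,6,7], [1,4,6], [1,4,7], [1,6,7], [2,3,4], [2,3,5], [2,4,7], [4,6,7]
  3-simplices (5): [0,1,4,6], [0,1,4,7], [0,1,6,7], [0,4,6,7], [1,4,6,7]

giving chain groups C_0 ≅ Z^8, C_1 ≅ Z^18, C_2 ≅ Z^15, C_3 ≅ Z^5.

The boundary map ∂_1: C_1 → C_0 is given by ∂[p,q] = [q] − [p]. For instance
  ∂[0,7] = [7] − [0].
As a 8×18 matrix over Z this has rank 7, with invariant factors (1,1,1,1,1,1,1).

The boundary map ∂_2: C_2 → C_1 acts by ∂[p,q,r] = [q,r] − [p,r] + [p,q]. For instance
  ∂[4,6,7] = [6,7] − [4,7] + [4,6],
  ∂[0,1,7] = [1,7] − [0,7] + [0,1].
The 18×15 boundary matrix has rank 11 and Smith normal form diag(1,1,1,1,1,1,1,1,1,1,1).

∂_3: C_3 → C_2 sends each 3-simplex σ to the alternating sum Σ_i (−1)^i (σ with its i-th vertex removed). For instance
  ∂[0,1,4,6] = [1,4,6] − [0,4,6] + [0,1,6] − [0,1,4],
  ∂[0,1,4,7] = [1,4,7] − [0,4,7] + [0,1,7] − [0,1,4].
As a 15×5 matrix over Z this has rank 4, with invariant factors (1,1,1,1).

Reading off H_k = ker ∂_k / im ∂_{k+1}:

  H_0: rank C_0 − rank ∂_1 = 8 − 7 = 1, and the invariant factors of ∂_1 are all 1, so H_0 ≅ Z.
  H_1: rank ker ∂_1 − rank ∂_2 = (18 − 7) − 11 = 0, and the invariant factors of ∂_2 are all 1, so H_1 ≅ 0.
  H_2: rank ker ∂_2 − rank ∂_3 = (15 − 11) − 4 = 0, and the invariant factors of ∂_3 are all 1, so H_2 ≅ 0.
  H_3: rank ker ∂_3 − rank ∂_4 = (5 − 4) − 0 = 1, and there is no ∂_4, so H_3 ≅ Z.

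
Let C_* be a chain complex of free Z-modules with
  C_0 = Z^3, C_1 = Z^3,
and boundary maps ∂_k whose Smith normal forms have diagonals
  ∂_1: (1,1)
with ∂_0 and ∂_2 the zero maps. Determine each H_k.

H_0: b_0 = 3 − 0 − 2 = 1; torsion from ∂_1 factors > 1: none. So H_0 ≅ Z.
H_1: b_1 = 3 − 2 − 0 = 1; torsion from ∂_2 factors > 1: none. So H_1 ≅ Z.

H_0 ≅ Z,  H_1 ≅ Z.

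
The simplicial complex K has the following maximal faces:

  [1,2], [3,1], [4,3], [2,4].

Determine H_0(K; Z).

H_0 = Z.

Fix the vertex order 1 < 2 < 3 < 4 and write every simplex with vertices in increasing order. Then dim K = 1 and the simplices of K are:

  0-simplices (4): [1], [2], [3], [4]
  1-simplices (4): [1,2], [1,3], [2,4], [3,4]

so the chain groups are C_0 ≅ Z^4, C_1 ≅ Z^4.

The boundary map ∂_1: C_1 → C_0 sends each edge [p,q] (with p < q) to q − p. For instance
  ∂[1,3] = [3] − [1].
The resulting 4×4 matrix has rank 3, and its Smith normal form has invariant factors (1,1,1).

Computing H_k = (kernel of ∂_k) / (image of ∂_{k+1}):

  H_0: rank C_0 − rank ∂_1 = 4 − 3 = 1, and the invariant factors of ∂_1 are all 1, so H_0 = Z.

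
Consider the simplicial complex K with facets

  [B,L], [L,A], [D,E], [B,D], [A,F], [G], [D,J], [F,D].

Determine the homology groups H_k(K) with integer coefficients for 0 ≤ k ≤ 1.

Fix the vertex order A < B < D < E < F < G < J < L and write every simplex with vertices in increasing order. Then dim K = 1 and the simplices of K are:

  0-simplices (8): A, B, D, E, F, G, J, L
  1-simplices (7): AF, AL, BD, BL, DE, DF, DJ

giving chain groups C_0 ≅ Z^8, C_1 ≅ Z^7.

Boundary ∂_1: C_1 → C_0 is given by ∂[p,q] = [q] − [p].
This gives a 8×7 integer matrix of rank 6; reducing to Smith normal form yields diagonal entries (1,1,1,1,1,1).

Computing H_k = (kernel of ∂_k) / (image of ∂_{k+1}):

  H_0: rank C_0 − rank ∂_1 = 8 − 6 = 2, and the invariant factors of ∂_1 are all 1, so H_0 = Z^2.
  H_1: rank ker ∂_1 − rank ∂_2 = (7 − 6) − 0 = 1, and there is no ∂_2, so H_1 = Z.

H_0 ≅ Z^2,  H_1 ≅ Z.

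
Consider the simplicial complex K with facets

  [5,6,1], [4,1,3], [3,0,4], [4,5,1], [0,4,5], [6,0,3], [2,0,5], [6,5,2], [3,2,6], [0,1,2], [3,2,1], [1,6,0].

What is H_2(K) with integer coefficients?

We work with the vertex ordering 0 < 1 < 2 < 3 < 4 < 5 < 6. The simplices of K, each written with vertices in increasing order, are:

  0-simplices (7): [0], [1], [2], [3], [4], [5], [6]
  1-simplices (18): [0,1], [0,2], [0,3], [0,4], [0,5], [0,6], [1,2], [1,3], [1,4], [1,5], [1,6], [2,3], [2,5], [2,6], [3,4], [3,6], [4,5], [5,6]
  2-simplices (12): [0,1,2], [0,1,6], [0,2,5], [0,3,4], [0,3,6], [0,4,5], [1,2,3], [1,3,4], [1,4,5], [1,5,6], [2,3,6], [2,5,6]

so the chain groups are C_0 ≅ Z^7, C_1 ≅ Z^18, C_2 ≅ Z^12.

∂_1: C_1 → C_0 is given by ∂[p,q] = [q] − [p]. For instance
  ∂[2,5] = [5] − [2].
The resulting 7×18 matrix has rank 6, and its Smith normal form has invariant factors (1,1,1,1,1,1).

The boundary map ∂_2: C_2 → C_1 acts by ∂[p,q,r] = [q,r] − [p,r] + [p,q]. For instance
  ∂[1,2,3] = [2,3] − [1,3] + [1,2],
  ∂[0,4,5] = [4,5] − [0,5] + [0,4].
As a 18×12 matrix over Z this has rank 12, with invariant factors (1,1,1,1,1,1,1,1,1,1,1,2).

From H_k ≅ ker(∂_k) / im(∂_{k+1}) we obtain:

  H_2: rank ker ∂_2 − rank ∂_3 = (12 − 12) − 0 = 0, and there is no ∂_3, so H_2 = 0.

H_2 ≅ 0.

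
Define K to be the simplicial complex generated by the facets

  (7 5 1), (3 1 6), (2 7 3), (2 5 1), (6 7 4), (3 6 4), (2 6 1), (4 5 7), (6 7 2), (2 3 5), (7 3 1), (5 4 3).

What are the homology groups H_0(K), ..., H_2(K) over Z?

H_0 ≅ Z,  H_1 ≅ Z/2,  H_2 = 0.

Order the vertices as 1 < 2 < 3 < 4 < 5 < 6 < 7. Listing each simplex with vertices in this order, K has dimension 2 with simplices:

  0-simplices (7): [1], [2], [3], [4], [5], [6], [7]
  1-simplices (18): [1,2], [1,3], [1,5], [1,6], [1,7], [2,3], [2,5], [2,6], [2,7], [3,4], [3,5], [3,6], [3,7], [4,5], [4,6], [4,7], [5,7], [6,7]
  2-simplices (12): [1,2,5], [1,2,6], [1,3,6], [1,3,7], [1,5,7], [2,3,5], [2,3,7], [2,6,7], [3,4,5], [3,4,6], [4,5,7], [4,6,7]

so the chain groups are C_0 ≅ Z^7, C_1 ≅ Z^18, C_2 ≅ Z^12.

∂_1: C_1 → C_0 maps an edge to its endpoints' difference, ∂[p,q] = q − p. For instance
  ∂[4,5] = [5] − [4].
This gives a 7×18 integer matrix of rank 6; reducing to Smith normal form yields diagonal entries (1,1,1,1,1,1).

The boundary map ∂_2: C_2 → C_1 acts by ∂[p,q,r] = [q,r] − [p,r] + [p,q]. For instance
  ∂[4,6,7] = [6,7] − [4,7] + [4,6],
  ∂[4,5,7] = [5,7] − [4,7] + [4,5].
This gives a 18×12 integer matrix of rank 12; reducing to Smith normal form yields diagonal entries (1,1,1,1,1,1,1,1,1,1,1,2).

From H_k ≅ ker(∂_k) / im(∂_{k+1}) we obtain:

  H_0: rank C_0 − rank ∂_1 = 7 − 6 = 1, and the invariant factors of ∂_1 are all 1, so H_0 = Z.
  H_1: rank ker ∂_1 − rank ∂_2 = (18 − 6) − 12 = 0, and ∂_2 has invariant factor 2 > 1, so H_1 = Z/2.
  H_2: rank ker ∂_2 − rank ∂_3 = (12 − 12) − 0 = 0, and there is no ∂_3, so H_2 = 0.

As a check, the Euler characteristic is 7 − 18 + 12 = 1, which agrees with 1 − 0 + 0 = 1.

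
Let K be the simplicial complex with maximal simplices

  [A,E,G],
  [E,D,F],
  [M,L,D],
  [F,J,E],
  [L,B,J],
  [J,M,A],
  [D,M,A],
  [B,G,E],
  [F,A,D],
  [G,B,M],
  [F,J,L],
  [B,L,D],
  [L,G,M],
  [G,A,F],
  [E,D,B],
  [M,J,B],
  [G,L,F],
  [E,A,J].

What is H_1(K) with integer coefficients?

K has 9 vertices, 27 edges, 18 triangles.
rank ∂_1 = 8, rank ∂_2 = 18 ⇒ b_1 = 27 − 8 − 18 = 1; ∂_2 has invariant factor(s) [2] giving torsion. So H_1 ≅ Z ⊕ Z/2.

H_1 = Z ⊕ Z/2.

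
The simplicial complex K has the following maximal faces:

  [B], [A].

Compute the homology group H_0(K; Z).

H_0 ≅ Z^2.

Fix the vertex order A < B and write every simplex with vertices in increasing order. Then dim K = 0 and the simplices of K are:

  0-simplices (2): A, B

so the chain groups are C_0 ≅ Z^2.

Now H_k = ker ∂_k / im ∂_{k+1}, so:

  H_0: rank C_0 − rank ∂_1 = 2 − 0 = 2, and there is no ∂_1, so H_0 ≅ Z^2.

(K is a triangulation of a set of 2 points.)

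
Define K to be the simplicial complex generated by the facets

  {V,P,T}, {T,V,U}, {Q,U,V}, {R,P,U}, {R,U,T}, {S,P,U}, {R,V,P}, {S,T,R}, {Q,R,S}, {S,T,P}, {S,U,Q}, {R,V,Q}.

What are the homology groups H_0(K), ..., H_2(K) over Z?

H_0 ≅ Z,  H_1 ≅ Z/2Z,  H_2 = 0.

Take the total order P < Q < R < S < T < U < V on the vertex set. Then K (dimension 2) consists of the simplices:

  0-simplices (7): P, Q, R, S, T, U, V
  1-simplices (18): PR, PS, PT, PU, PV, QR, QS, QU, QV, RS, RT, RU, RV, ST, SU, TU, TV, UV
  2-simplices (12): PRU, PRV, PST, PSU, PTV, QRS, QRV, QSU, QUV, RST, RTU, TUV

so the chain groups are C_0 ≅ Z^7, C_1 ≅ Z^18, C_2 ≅ Z^12.

Boundary ∂_1: C_1 → C_0 sends each edge [p,q] (with p < q) to q − p. For instance
  ∂TV = V − T.
As a 7×18 matrix over Z this has rank 6, with invariant factors (1,1,1,1,1,1).

The boundary map ∂_2: C_2 → C_1 acts by ∂[p,q,r] = [q,r] − [p,r] + [p,q]. For instance
  ∂PRV = RV − PV + PR,
  ∂QUV = UV − QV + QU.
This gives a 18×12 integer matrix of rank 12; reducing to Smith normal form yields diagonal entries (1,1,1,1,1,1,1,1,1,1,1,2).

Now H_k = ker ∂_k / im ∂_{k+1}, so:

  H_0: rank C_0 − rank ∂_1 = 7 − 6 = 1, and the invariant factors of ∂_1 are all 1, so H_0 ≅ Z.
  H_1: rank ker ∂_1 − rank ∂_2 = (18 − 6) − 12 = 0, and ∂_2 has invariant factor 2 > 1, so H_1 ≅ Z/2Z.
  H_2: rank ker ∂_2 − rank ∂_3 = (12 − 12) − 0 = 0, and there is no ∂_3, so H_2 ≅ 0.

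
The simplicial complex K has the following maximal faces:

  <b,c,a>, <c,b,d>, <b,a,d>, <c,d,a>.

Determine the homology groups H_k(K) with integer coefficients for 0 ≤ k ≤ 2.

Fix the vertex order a < b < c < d and write every simplex with vertices in increasing order. Then dim K = 2 and the simplices of K are:

  0-simplices (4): a, b, c, d
  1-simplices (6): ab, ac, ad, bc, bd, cd
  2-simplices (4): abc, abd, acd, bcd

Hence C_0 ≅ Z^4, C_1 ≅ Z^6, C_2 ≅ Z^4.

∂_1: C_1 → C_0 maps an edge to its endpoints' difference, ∂[p,q] = q − p.
As a 4×6 matrix over Z this has rank 3, with invariant factors (1,1,1).

∂_2: C_2 → C_1 maps a triangle to the signed sum of its edges. For instance
  ∂abd = bd − ad + ab,
  ∂acd = cd − ad + ac.
As a 6×4 matrix over Z this has rank 3, with invariant factors (1,1,1).

Now H_k = ker ∂_k / im ∂_{k+1}, so:

  H_0: rank C_0 − rank ∂_1 = 4 − 3 = 1, and the invariant factors of ∂_1 are all 1, so H_0 ≅ Z.
  H_1: rank ker ∂_1 − rank ∂_2 = (6 − 3) − 3 = 0, and the invariant factors of ∂_2 are all 1, so H_1 ≅ 0.
  H_2: rank ker ∂_2 − rank ∂_3 = (4 − 3) − 0 = 1, and there is no ∂_3, so H_2 ≅ Z.

As a check, the Euler characteristic is 4 − 6 + 4 = 2, which agrees with 1 − 0 + 1 = 2.

H_0 = Z,  H_1 = 0,  H_2 = Z.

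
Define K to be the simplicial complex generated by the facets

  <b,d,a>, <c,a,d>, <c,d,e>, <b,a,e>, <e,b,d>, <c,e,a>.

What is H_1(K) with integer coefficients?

H_1 = 0.

Order the vertices as a < b < c < d < e. Listing each simplex with vertices in this order, K has dimension 2 with simplices:

  0-simplices (5): a, b, c, d, e
  1-simplices (9): ab, ac, ad, ae, bd, be, cd, ce, de
  2-simplices (6): abd, abe, acd, ace, bde, cde

Hence C_0 ≅ Z^5, C_1 ≅ Z^9, C_2 ≅ Z^6.

∂_1: C_1 → C_0 maps an edge to its endpoints' difference, ∂[p,q] = q − p. For instance
  ∂be = e − b.
As a 5×9 matrix over Z this has rank 4, with invariant factors (1,1,1,1).

∂_2: C_2 → C_1 maps a triangle to the signed sum of its edges. For instance
  ∂ace = ce − ae + ac,
  ∂cde = de − ce + cd.
The 9×6 boundary matrix has rank 5 and Smith normal form diag(1,1,1,1,1).

From H_k ≅ ker(∂_k) / im(∂_{k+1}) we obtain:

  H_1: rank ker ∂_1 − rank ∂_2 = (9 − 4) − 5 = 0, and the invariant factors of ∂_2 are all 1, so H_1 ≅ 0.

(K is a triangulation of the 2-sphere S^2.)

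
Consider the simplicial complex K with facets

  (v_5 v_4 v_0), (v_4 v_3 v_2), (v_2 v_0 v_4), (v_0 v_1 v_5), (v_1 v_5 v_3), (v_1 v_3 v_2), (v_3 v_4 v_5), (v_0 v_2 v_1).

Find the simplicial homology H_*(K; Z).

H_0 = Z,  H_1 = 0,  H_2 = Z.

Fix the vertex order v_0 < v_1 < v_2 < v_3 < v_4 < v_5 and write every simplex with vertices in increasing order. Then dim K = 2 and the simplices of K are:

  0-simplices (6): [v_0], [v_1], [v_2], [v_3], [v_4], [v_5]
  1-simplices (12): [v_0,v_1], [v_0,v_2], [v_0,v_4], [v_0,v_5], [v_1,v_2], [v_1,v_3], [v_1,v_5], [v_2,v_3], [v_2,v_4], [v_3,v_4], [v_3,v_5], [v_4,v_5]
  2-simplices (8): [v_0,v_1,v_2], [v_0,v_1,v_5], [v_0,v_2,v_4], [v_0,v_4,v_5], [v_1,v_2,v_3], [v_1,v_3,v_5], [v_2,v_3,v_4], [v_3,v_4,v_5]

so the chain groups are C_0 ≅ Z^6, C_1 ≅ Z^12, C_2 ≅ Z^8.

The boundary map ∂_1: C_1 → C_0 is given by ∂[p,q] = [q] − [p]. For instance
  ∂[v_4,v_5] = [v_5] − [v_4].
The resulting 6×12 matrix has rank 5, and its Smith normal form has invariant factors (1,1,1,1,1).

Boundary ∂_2: C_2 → C_1 sends each 2-simplex [p,q,r] to [q,r] − [p,r] + [p,q]. For instance
  ∂[v_2,v_3,v_4] = [v_3,v_4] − [v_2,v_4] + [v_2,v_3],
  ∂[v_0,v_1,v_5] = [v_1,v_5] − [v_0,v_5] + [v_0,v_1].
The resulting 12×8 matrix has rank 7, and its Smith normal form has invariant factors (1,1,1,1,1,1,1).

Now H_k = ker ∂_k / im ∂_{k+1}, so:

  H_0: rank C_0 − rank ∂_1 = 6 − 5 = 1, and the invariant factors of ∂_1 are all 1, so H_0 = Z.
  H_1: rank ker ∂_1 − rank ∂_2 = (12 − 5) − 7 = 0, and the invariant factors of ∂_2 are all 1, so H_1 = 0.
  H_2: rank ker ∂_2 − rank ∂_3 = (8 − 7) − 0 = 1, and there is no ∂_3, so H_2 = Z.

(K is a triangulation of the 2-sphere S^2.)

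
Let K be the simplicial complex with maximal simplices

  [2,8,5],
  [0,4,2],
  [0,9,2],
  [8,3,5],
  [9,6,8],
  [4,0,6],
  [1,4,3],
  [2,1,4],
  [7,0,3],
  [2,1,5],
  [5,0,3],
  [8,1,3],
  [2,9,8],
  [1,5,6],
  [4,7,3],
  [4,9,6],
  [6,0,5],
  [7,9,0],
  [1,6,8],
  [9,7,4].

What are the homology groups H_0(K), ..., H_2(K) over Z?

H_0 ≅ Z,  H_1 ≅ Z ⊕ Z/2Z,  H_2 = 0.

Take the total order 0 < 1 < 2 < 3 < 4 < 5 < 6 < 7 < 8 < 9 on the vertex set. Then K (dimension 2) consists of the simplices:

  0-simplices (10): [0], [1], [2], [3], [4], [5], [6], [7], [8], [9]
  1-simplices (30): (30 of them)
  2-simplices (20): (20 of them)

giving chain groups C_0 ≅ Z^10, C_1 ≅ Z^30, C_2 ≅ Z^20.

The boundary map ∂_1: C_1 → C_0 maps an edge to its endpoints' difference, ∂[p,q] = q − p.
This gives a 10×30 integer matrix of rank 9; reducing to Smith normal form yields diagonal entries (1,1,1,1,1,1,1,1,1).

∂_2: C_2 → C_1 acts by ∂[p,q,r] = [q,r] − [p,r] + [p,q]. For instance
  ∂[1,2,4] = [2,4] − [1,4] + [1,2],
  ∂[1,6,8] = [6,8] − [1,8] + [1,6].
This gives a 30×20 integer matrix of rank 20; reducing to Smith normal form yields diagonal entries (1,1,1,1,1,1,1,1,1,1,1,1,1,1,1,1,1,1,1,2).

From H_k ≅ ker(∂_k) / im(∂_{k+1}) we obtain:

  H_0: rank C_0 − rank ∂_1 = 10 − 9 = 1, and the invariant factors of ∂_1 are all 1, so H_0 ≅ Z.
  H_1: rank ker ∂_1 − rank ∂_2 = (30 − 9) − 20 = 1, and ∂_2 has invariant factor 2 > 1, so H_1 ≅ Z ⊕ Z/2Z.
  H_2: rank ker ∂_2 − rank ∂_3 = (20 − 20) − 0 = 0, and there is no ∂_3, so H_2 ≅ 0.

(K is a triangulation of the Klein bottle.)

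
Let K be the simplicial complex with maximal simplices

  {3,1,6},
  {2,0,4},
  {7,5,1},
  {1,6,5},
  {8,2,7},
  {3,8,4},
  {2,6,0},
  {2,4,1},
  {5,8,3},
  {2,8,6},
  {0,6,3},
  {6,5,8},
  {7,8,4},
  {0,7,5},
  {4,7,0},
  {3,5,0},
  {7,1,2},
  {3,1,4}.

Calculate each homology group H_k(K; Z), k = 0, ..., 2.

H_0 ≅ Z,  H_1 ≅ Z × Z/2,  H_2 = 0.

Fix the vertex order 0 < 1 < 2 < 3 < 4 < 5 < 6 < 7 < 8 and write every simplex with vertices in increasing order. Then dim K = 2 and the simplices of K are:

  0-simplices (9): [0], [1], [2], [3], [4], [5], [6], [7], [8]
  1-simplices (27): (27 of them)
  2-simplices (18): [0,2,4], [0,2,6], [0,3,5], [0,3,6], [0,4,7], [0,5,7], [1,2,4], [1,2,7], [1,3,4], [1,3,6], [1,5,6], [1,5,7], [2,6,8], [2,7,8], [3,4,8], [3,5,8], [4,7,8], [5,6,8]

giving chain groups C_0 ≅ Z^9, C_1 ≅ Z^27, C_2 ≅ Z^18.

The boundary map ∂_1: C_1 → C_0 maps an edge to its endpoints' difference, ∂[p,q] = q − p. For instance
  ∂[5,6] = [6] − [5].
The 9×27 boundary matrix has rank 8 and Smith normal form diag(1,1,1,1,1,1,1,1).

Boundary ∂_2: C_2 → C_1 sends each 2-simplex [p,q,r] to [q,r] − [p,r] + [p,q]. For instance
  ∂[2,7,8] = [7,8] − [2,8] + [2,7],
  ∂[3,4,8] = [4,8] − [3,8] + [3,4].
As a 27×18 matrix over Z this has rank 18, with invariant factors (1,1,1,1,1,1,1,1,1,1,1,1,1,1,1,1,1,2).

Computing H_k = (kernel of ∂_k) / (image of ∂_{k+1}):

  H_0: rank C_0 − rank ∂_1 = 9 − 8 = 1, and the invariant factors of ∂_1 are all 1, so H_0 = Z.
  H_1: rank ker ∂_1 − rank ∂_2 = (27 − 8) − 18 = 1, and ∂_2 has invariant factor 2 > 1, so H_1 = Z × Z/2.
  H_2: rank ker ∂_2 − rank ∂_3 = (18 − 18) − 0 = 0, and there is no ∂_3, so H_2 = 0.

(K is a triangulation of the Klein bottle.)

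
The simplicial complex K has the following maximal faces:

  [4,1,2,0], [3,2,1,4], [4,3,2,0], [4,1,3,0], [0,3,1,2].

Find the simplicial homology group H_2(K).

H_2 ≅ 0.

Order the vertices as 0 < 1 < 2 < 3 < 4. Listing each simplex with vertices in this order, K has dimension 3 with simplices:

  0-simplices (5): [0], [1], [2], [3], [4]
  1-simplices (10): [0,1], [0,2], [0,3], [0,4], [1,2], [1,3], [1,4], [2,3], [2,4], [3,4]
  2-simplices (10): [0,1,2], [0,1,3], [0,1,4], [0,2,3], [0,2,4], [0,3,4], [1,2,3], [1,2,4], [1,3,4], [2,3,4]
  3-simplices (5): [0,1,2,3], [0,1,2,4], [0,1,3,4], [0,2,3,4], [1,2,3,4]

Hence C_0 ≅ Z^5, C_1 ≅ Z^10, C_2 ≅ Z^10, C_3 ≅ Z^5.

∂_1: C_1 → C_0 sends each edge [p,q] (with p < q) to q − p. For instance
  ∂[2,4] = [4] − [2].
The 5×10 boundary matrix has rank 4 and Smith normal form diag(1,1,1,1).

∂_2: C_2 → C_1 maps a triangle to the signed sum of its edges. For instance
  ∂[1,3,4] = [3,4] − [1,4] + [1,3],
  ∂[1,2,4] = [2,4] − [1,4] + [1,2].
As a 10×10 matrix over Z this has rank 6, with invariant factors (1,1,1,1,1,1).

∂_3: C_3 → C_2 sends each 3-simplex σ to the alternating sum Σ_i (−1)^i (σ with its i-th vertex removed). For instance
  ∂[0,2,3,4] = [2,3,4] − [0,3,4] + [0,2,4] − [0,2,3],
  ∂[0,1,3,4] = [1,3,4] − [0,3,4] + [0,1,4] − [0,1,3].
This gives a 10×5 integer matrix of rank 4; reducing to Smith normal form yields diagonal entries (1,1,1,1).

Reading off H_k = ker ∂_k / im ∂_{k+1}:

  H_2: rank ker ∂_2 − rank ∂_3 = (10 − 6) − 4 = 0, and the invariant factors of ∂_3 are all 1, so H_2 ≅ 0.

(K is a triangulation of the 3-sphere S^3.)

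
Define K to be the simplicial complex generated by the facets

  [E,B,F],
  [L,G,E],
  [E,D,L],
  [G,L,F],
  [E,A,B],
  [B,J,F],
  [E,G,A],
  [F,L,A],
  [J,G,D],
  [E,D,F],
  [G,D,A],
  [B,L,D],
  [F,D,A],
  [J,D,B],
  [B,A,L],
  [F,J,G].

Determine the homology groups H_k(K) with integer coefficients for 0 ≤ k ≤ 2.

H_0 = Z,  H_1 = Z^2,  H_2 = Z.

We work with the vertex ordering A < B < D < E < F < G < J < L. The simplices of K, each written with vertices in increasing order, are:

  0-simplices (8): A, B, D, E, F, G, J, L
  1-simplices (24): AB, AD, AE, AF, AG, AL, BD, BE, BF, BJ, BL, DE, DF, DG, DJ, DL, EF, EG, EL, FG, FJ, FL, GJ, GL
  2-simplices (16): ABE, ABL, ADF, ADG, AEG, AFL, BDJ, BDL, BEF, BFJ, DEF, DEL, DGJ, EGL, FGJ, FGL

so the chain groups are C_0 ≅ Z^8, C_1 ≅ Z^24, C_2 ≅ Z^16.

The boundary map ∂_1: C_1 → C_0 sends each edge [p,q] (with p < q) to q − p. For instance
  ∂BF = F − B.
The 8×24 boundary matrix has rank 7 and Smith normal form diag(1,1,1,1,1,1,1).

∂_2: C_2 → C_1 sends each 2-simplex [p,q,r] to [q,r] − [p,r] + [p,q]. For instance
  ∂DEL = EL − DL + DE,
  ∂FGL = GL − FL + FG.
This gives a 24×16 integer matrix of rank 15; reducing to Smith normal form yields diagonal entries (1,1,1,1,1,1,1,1,1,1,1,1,1,1,1).

Computing H_k = (kernel of ∂_k) / (image of ∂_{k+1}):

  H_0: rank C_0 − rank ∂_1 = 8 − 7 = 1, and the invariant factors of ∂_1 are all 1, so H_0 ≅ Z.
  H_1: rank ker ∂_1 − rank ∂_2 = (24 − 7) − 15 = 2, and the invariant factors of ∂_2 are all 1, so H_1 ≅ Z^2.
  H_2: rank ker ∂_2 − rank ∂_3 = (16 − 15) − 0 = 1, and there is no ∂_3, so H_2 ≅ Z.

As a check, the Euler characteristic is 8 − 24 + 16 = 0, which agrees with 1 − 2 + 1 = 0.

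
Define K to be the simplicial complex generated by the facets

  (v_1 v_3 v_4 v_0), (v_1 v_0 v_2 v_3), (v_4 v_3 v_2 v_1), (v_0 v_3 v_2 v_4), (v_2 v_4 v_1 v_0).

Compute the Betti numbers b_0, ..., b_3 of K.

We work with the vertex ordering v_0 < v_1 < v_2 < v_3 < v_4. The simplices of K, each written with vertices in increasing order, are:

  0-simplices (5): [v_0], [v_1], [v_2], [v_3], [v_4]
  1-simplices (10): [v_0,v_1], [v_0,v_2], [v_0,v_3], [v_0,v_4], [v_1,v_2], [v_1,v_3], [v_1,v_4], [v_2,v_3], [v_2,v_4], [v_3,v_4]
  2-simplices (10): [v_0,v_1,v_2], [v_0,v_1,v_3], [v_0,v_1,v_4], [v_0,v_2,v_3], [v_0,v_2,v_4], [v_0,v_3,v_4], [v_1,v_2,v_3], [v_1,v_2,v_4], [v_1,v_3,v_4], [v_2,v_3,v_4]
  3-simplices (5): [v_0,v_1,v_2,v_3], [v_0,v_1,v_2,v_4], [v_0,v_1,v_3,v_4], [v_0,v_2,v_3,v_4], [v_1,v_2,v_3,v_4]

giving chain groups C_0 ≅ Z^5, C_1 ≅ Z^10, C_2 ≅ Z^10, C_3 ≅ Z^5.

∂_1: C_1 → C_0 sends each edge [p,q] (with p < q) to q − p. For instance
  ∂[v_0,v_1] = [v_1] − [v_0].
The 5×10 boundary matrix has rank 4 and Smith normal form diag(1,1,1,1).

∂_2: C_2 → C_1 maps a triangle to the signed sum of its edges. For instance
  ∂[v_1,v_2,v_4] = [v_2,v_4] − [v_1,v_4] + [v_1,v_2],
  ∂[v_0,v_1,v_2] = [v_1,v_2] − [v_0,v_2] + [v_0,v_1].
The resulting 10×10 matrix has rank 6, and its Smith normal form has invariant factors (1,1,1,1,1,1).

Boundary ∂_3: C_3 → C_2 sends each 3-simplex σ to the alternating sum Σ_i (−1)^i (σ with its i-th vertex removed). For instance
  ∂[v_0,v_1,v_2,v_3] = [v_1,v_2,v_3] − [v_0,v_2,v_3] + [v_0,v_1,v_3] − [v_0,v_1,v_2],
  ∂[v_0,v_2,v_3,v_4] = [v_2,v_3,v_4] − [v_0,v_3,v_4] + [v_0,v_2,v_4] − [v_0,v_2,v_3].
The resulting 10×5 matrix has rank 4, and its Smith normal form has invariant factors (1,1,1,1).

Now H_k = ker ∂_k / im ∂_{k+1}, so:

  H_0: rank C_0 − rank ∂_1 = 5 − 4 = 1, and the invariant factors of ∂_1 are all 1, so H_0 ≅ Z.
  H_1: rank ker ∂_1 − rank ∂_2 = (10 − 4) − 6 = 0, and the invariant factors of ∂_2 are all 1, so H_1 ≅ 0.
  H_2: rank ker ∂_2 − rank ∂_3 = (10 − 6) − 4 = 0, and the invariant factors of ∂_3 are all 1, so H_2 ≅ 0.
  H_3: rank ker ∂_3 − rank ∂_4 = (5 − 4) − 0 = 1, and there is no ∂_4, so H_3 ≅ Z.

Hence the Betti numbers are b_0 = 1, b_1 = 0, b_2 = 0, b_3 = 1.

b_0 = 1, b_1 = 0, b_2 = 0, b_3 = 1.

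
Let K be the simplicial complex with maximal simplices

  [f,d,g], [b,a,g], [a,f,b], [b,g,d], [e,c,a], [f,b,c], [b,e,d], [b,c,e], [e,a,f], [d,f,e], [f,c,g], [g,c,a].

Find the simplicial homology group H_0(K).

K has 7 vertices, 18 edges, 12 triangles.
rank ∂_0 = 0, rank ∂_1 = 6 ⇒ b_0 = 7 − 0 − 6 = 1; all invariant factors of ∂_1 are 1 so no torsion. So H_0 = Z.

H_0 = Z.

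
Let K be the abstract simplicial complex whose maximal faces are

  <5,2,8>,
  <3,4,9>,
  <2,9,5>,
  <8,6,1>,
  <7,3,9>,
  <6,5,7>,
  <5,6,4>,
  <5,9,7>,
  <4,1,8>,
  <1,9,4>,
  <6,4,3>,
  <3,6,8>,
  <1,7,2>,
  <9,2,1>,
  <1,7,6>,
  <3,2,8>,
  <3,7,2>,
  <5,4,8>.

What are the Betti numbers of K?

b_0 = 1, b_1 = 1, b_2 = 0.

Order the vertices as 1 < 2 < 3 < 4 < 5 < 6 < 7 < 8 < 9. Listing each simplex with vertices in this order, K has dimension 2 with simplices:

  0-simplices (9): [1], [2], [3], [4], [5], [6], [7], [8], [9]
  1-simplices (27): (27 of them)
  2-simplices (18): [1,2,7], [1,2,9], [1,4,8], [1,4,9], [1,6,7], [1,6,8], [2,3,7], [2,3,8], [2,5,8], [2,5,9], [3,4,6], [3,4,9], [3,6,8], [3,7,9], [4,5,6], [4,5,8], [5,6,7], [5,7,9]

giving chain groups C_0 ≅ Z^9, C_1 ≅ Z^27, C_2 ≅ Z^18.

Boundary ∂_1: C_1 → C_0 maps an edge to its endpoints' difference, ∂[p,q] = q − p. For instance
  ∂[3,8] = [8] − [3].
This gives a 9×27 integer matrix of rank 8; reducing to Smith normal form yields diagonal entries (1,1,1,1,1,1,1,1).

Boundary ∂_2: C_2 → C_1 sends each 2-simplex [p,q,r] to [q,r] − [p,r] + [p,q]. For instance
  ∂[1,2,7] = [2,7] − [1,7] + [1,2],
  ∂[1,4,8] = [4,8] − [1,8] + [1,4].
This gives a 27×18 integer matrix of rank 18; reducing to Smith normal form yields diagonal entries (1,1,1,1,1,1,1,1,1,1,1,1,1,1,1,1,1,2).

Computing H_k = (kernel of ∂_k) / (image of ∂_{k+1}):

  H_0: rank C_0 − rank ∂_1 = 9 − 8 = 1, and the invariant factors of ∂_1 are all 1, so H_0 ≅ Z.
  H_1: rank ker ∂_1 − rank ∂_2 = (27 − 8) − 18 = 1, and ∂_2 has invariant factor 2 > 1, so H_1 ≅ Z × Z/2.
  H_2: rank ker ∂_2 − rank ∂_3 = (18 − 18) − 0 = 0, and there is no ∂_3, so H_2 ≅ 0.

As a check, the Euler characteristic is 9 − 27 + 18 = 0, which agrees with 1 − 1 + 0 = 0.
(K is a triangulation of the Klein bottle.)

Hence the Betti numbers are b_0 = 1, b_1 = 1, b_2 = 0.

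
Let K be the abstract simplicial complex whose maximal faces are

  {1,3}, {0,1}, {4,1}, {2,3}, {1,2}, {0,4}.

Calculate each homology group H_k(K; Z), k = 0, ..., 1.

H_0 = Z,  H_1 = Z^2.

Take the total order 0 < 1 < 2 < 3 < 4 on the vertex set. Then K (dimension 1) consists of the simplices:

  0-simplices (5): [0], [1], [2], [3], [4]
  1-simplices (6): [0,1], [0,4], [1,2], [1,3], [1,4], [2,3]

giving chain groups C_0 ≅ Z^5, C_1 ≅ Z^6.

∂_1: C_1 → C_0 sends each edge [p,q] (with p < q) to q − p. For instance
  ∂[1,2] = [2] − [1].
The 5×6 boundary matrix has rank 4 and Smith normal form diag(1,1,1,1).

From H_k ≅ ker(∂_k) / im(∂_{k+1}) we obtain:

  H_0: rank C_0 − rank ∂_1 = 5 − 4 = 1, and the invariant factors of ∂_1 are all 1, so H_0 = Z.
  H_1: rank ker ∂_1 − rank ∂_2 = (6 − 4) − 0 = 2, and there is no ∂_2, so H_1 = Z^2.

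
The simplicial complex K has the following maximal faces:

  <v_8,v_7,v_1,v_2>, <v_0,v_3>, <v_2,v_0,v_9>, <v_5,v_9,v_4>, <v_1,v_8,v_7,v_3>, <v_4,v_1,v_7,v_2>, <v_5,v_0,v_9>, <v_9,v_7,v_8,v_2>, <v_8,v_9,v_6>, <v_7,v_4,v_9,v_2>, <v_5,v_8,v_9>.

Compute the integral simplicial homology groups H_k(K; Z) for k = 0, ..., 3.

Order the vertices as v_0 < v_1 < v_2 < v_3 < v_4 < v_5 < v_6 < v_7 < v_8 < v_9. Listing each simplex with vertices in this order, K has dimension 3 with simplices:

  0-simplices (10): [v_0], [v_1], [v_2], [v_3], [v_4], [v_5], [v_6], [v_7], [v_8], [v_9]
  1-simplices (25): (25 of them)
  2-simplices (20): (20 of them)
  3-simplices (5): [v_1,v_2,v_4,v_7], [v_1,v_2,v_7,v_8], [v_1,v_3,v_7,v_8], [v_2,v_4,v_7,v_9], [v_2,v_7,v_8,v_9]

Hence C_0 ≅ Z^10, C_1 ≅ Z^25, C_2 ≅ Z^20, C_3 ≅ Z^5.

Boundary ∂_1: C_1 → C_0 sends each edge [p,q] (with p < q) to q − p.
The 10×25 boundary matrix has rank 9 and Smith normal form diag(1,1,1,1,1,1,1,1,1).

∂_2: C_2 → C_1 acts by ∂[p,q,r] = [q,r] − [p,r] + [p,q]. For instance
  ∂[v_0,v_5,v_9] = [v_5,v_9] − [v_0,v_9] + [v_0,v_5],
  ∂[v_4,v_7,v_9] = [v_7,v_9] − [v_4,v_9] + [v_4,v_7].
The resulting 25×20 matrix has rank 15, and its Smith normal form has invariant factors (1,1,1,1,1,1,1,1,1,1,1,1,1,1,1).

∂_3: C_3 → C_2 sends each 3-simplex σ to the alternating sum Σ_i (−1)^i (σ with its i-th vertex removed). For instance
  ∂[v_1,v_2,v_4,v_7] = [v_2,v_4,v_7] − [v_1,v_4,v_7] + [v_1,v_2,v_7] − [v_1,v_2,v_4],
  ∂[v_2,v_7,v_8,v_9] = [v_7,v_8,v_9] − [v_2,v_8,v_9] + [v_2,v_7,v_9] − [v_2,v_7,v_8].
The 20×5 boundary matrix has rank 5 and Smith normal form diag(1,1,1,1,1).

Reading off H_k = ker ∂_k / im ∂_{k+1}:

  H_0: rank C_0 − rank ∂_1 = 10 − 9 = 1, and the invariant factors of ∂_1 are all 1, so H_0 = Z.
  H_1: rank ker ∂_1 − rank ∂_2 = (25 − 9) − 15 = 1, and the invariant factors of ∂_2 are all 1, so H_1 = Z.
  H_2: rank ker ∂_2 − rank ∂_3 = (20 − 15) − 5 = 0, and the invariant factors of ∂_3 are all 1, so H_2 = 0.
  H_3: rank ker ∂_3 − rank ∂_4 = (5 − 5) − 0 = 0, and there is no ∂_4, so H_3 = 0.

As a check, the Euler characteristic is 10 − 25 + 20 − 5 = 0, which agrees with 1 − 1 + 0 − 0 = 0.

H_0 = Z,  H_1 = Z,  H_2 = 0,  H_3 = 0.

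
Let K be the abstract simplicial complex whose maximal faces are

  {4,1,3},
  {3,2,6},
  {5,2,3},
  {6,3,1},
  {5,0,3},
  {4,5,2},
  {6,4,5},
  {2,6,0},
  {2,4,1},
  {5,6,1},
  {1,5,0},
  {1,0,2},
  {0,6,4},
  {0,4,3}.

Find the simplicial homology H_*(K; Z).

We work with the vertex ordering 0 < 1 < 2 < 3 < 4 < 5 < 6. The simplices of K, each written with vertices in increasing order, are:

  0-simplices (7): [0], [1], [2], [3], [4], [5], [6]
  1-simplices (21): [0,1], [0,2], [0,3], [0,4], [0,5], [0,6], [1,2], [1,3], [1,4], [1,5], [1,6], [2,3], [2,4], [2,5], [2,6], [3,4], [3,5], [3,6], [4,5], [4,6], [5,6]
  2-simplices (14): [0,1,2], [0,1,5], [0,2,6], [0,3,4], [0,3,5], [0,4,6], [1,2,4], [1,3,4], [1,3,6], [1,5,6], [2,3,5], [2,3,6], [2,4,5], [4,5,6]

so the chain groups are C_0 ≅ Z^7, C_1 ≅ Z^21, C_2 ≅ Z^14.

The boundary map ∂_1: C_1 → C_0 maps an edge to its endpoints' difference, ∂[p,q] = q − p.
The resulting 7×21 matrix has rank 6, and its Smith normal form has invariant factors (1,1,1,1,1,1).

The boundary map ∂_2: C_2 → C_1 maps a triangle to the signed sum of its edges. For instance
  ∂[0,1,5] = [1,5] − [0,5] + [0,1],
  ∂[2,3,6] = [3,6] − [2,6] + [2,3].
As a 21×14 matrix over Z this has rank 13, with invariant factors (1,1,1,1,1,1,1,1,1,1,1,1,1).

Now H_k = ker ∂_k / im ∂_{k+1}, so:

  H_0: rank C_0 − rank ∂_1 = 7 − 6 = 1, and the invariant factors of ∂_1 are all 1, so H_0 ≅ Z.
  H_1: rank ker ∂_1 − rank ∂_2 = (21 − 6) − 13 = 2, and the invariant factors of ∂_2 are all 1, so H_1 ≅ Z^2.
  H_2: rank ker ∂_2 − rank ∂_3 = (14 − 13) − 0 = 1, and there is no ∂_3, so H_2 ≅ Z.

(K is a triangulation of the torus T^2.)

H_0 = Z,  H_1 = Z^2,  H_2 = Z.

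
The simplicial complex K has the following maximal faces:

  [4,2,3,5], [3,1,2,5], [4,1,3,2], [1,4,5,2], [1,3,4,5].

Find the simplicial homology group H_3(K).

H_3 ≅ Z.

Fix the vertex order 1 < 2 < 3 < 4 < 5 and write every simplex with vertices in increasing order. Then dim K = 3 and the simplices of K are:

  0-simplices (5): [1], [2], [3], [4], [5]
  1-simplices (10): [1,2], [1,3], [1,4], [1,5], [2,3], [2,4], [2,5], [3,4], [3,5], [4,5]
  2-simplices (10): [1,2,3], [1,2,4], [1,2,5], [1,3,4], [1,3,5], [1,4,5], [2,3,4], [2,3,5], [2,4,5], [3,4,5]
  3-simplices (5): [1,2,3,4], [1,2,3,5], [1,2,4,5], [1,3,4,5], [2,3,4,5]

so the chain groups are C_0 ≅ Z^5, C_1 ≅ Z^10, C_2 ≅ Z^10, C_3 ≅ Z^5.

Boundary ∂_1: C_1 → C_0 is given by ∂[p,q] = [q] − [p]. For instance
  ∂[1,3] = [3] − [1].
The resulting 5×10 matrix has rank 4, and its Smith normal form has invariant factors (1,1,1,1).

The boundary map ∂_2: C_2 → C_1 maps a triangle to the signed sum of its edges. For instance
  ∂[2,3,4] = [3,4] − [2,4] + [2,3],
  ∂[1,3,4] = [3,4] − [1,4] + [1,3].
The resulting 10×10 matrix has rank 6, and its Smith normal form has invariant factors (1,1,1,1,1,1).

Boundary ∂_3: C_3 → C_2 sends each 3-simplex σ to the alternating sum Σ_i (−1)^i (σ with its i-th vertex removed). For instance
  ∂[1,2,3,4] = [2,3,4] − [1,3,4] + [1,2,4] − [1,2,3],
  ∂[1,2,3,5] = [2,3,5] − [1,3,5] + [1,2,5] − [1,2,3].
As a 10×5 matrix over Z this has rank 4, with invariant factors (1,1,1,1).

From H_k ≅ ker(∂_k) / im(∂_{k+1}) we obtain:

  H_3: rank ker ∂_3 − rank ∂_4 = (5 − 4) − 0 = 1, and there is no ∂_4, so H_3 = Z.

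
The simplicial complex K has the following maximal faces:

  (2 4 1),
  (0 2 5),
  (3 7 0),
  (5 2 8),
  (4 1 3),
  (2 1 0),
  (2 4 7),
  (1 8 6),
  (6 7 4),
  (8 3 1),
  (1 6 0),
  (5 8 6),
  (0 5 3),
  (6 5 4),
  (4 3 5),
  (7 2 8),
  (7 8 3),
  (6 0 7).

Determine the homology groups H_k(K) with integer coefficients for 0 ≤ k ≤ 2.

H_0 = Z,  H_1 = Z^2,  H_2 = Z.

We work with the vertex ordering 0 < 1 < 2 < 3 < 4 < 5 < 6 < 7 < 8. The simplices of K, each written with vertices in increasing order, are:

  0-simplices (9): [0], [1], [2], [3], [4], [5], [6], [7], [8]
  1-simplices (27): (27 of them)
  2-simplices (18): [0,1,2], [0,1,6], [0,2,5], [0,3,5], [0,3,7], [0,6,7], [1,2,4], [1,3,4], [1,3,8], [1,6,8], [2,4,7], [2,5,8], [2,7,8], [3,4,5], [3,7,8], [4,5,6], [4,6,7], [5,6,8]

Hence C_0 ≅ Z^9, C_1 ≅ Z^27, C_2 ≅ Z^18.

The boundary map ∂_1: C_1 → C_0 sends each edge [p,q] (with p < q) to q − p. For instance
  ∂[0,6] = [6] − [0].
The resulting 9×27 matrix has rank 8, and its Smith normal form has invariant factors (1,1,1,1,1,1,1,1).

∂_2: C_2 → C_1 acts by ∂[p,q,r] = [q,r] − [p,r] + [p,q]. For instance
  ∂[1,2,4] = [2,4] − [1,4] + [1,2],
  ∂[0,1,6] = [1,6] − [0,6] + [0,1].
As a 27×18 matrix over Z this has rank 17, with invariant factors (1,1,1,1,1,1,1,1,1,1,1,1,1,1,1,1,1).

From H_k ≅ ker(∂_k) / im(∂_{k+1}) we obtain:

  H_0: rank C_0 − rank ∂_1 = 9 − 8 = 1, and the invariant factors of ∂_1 are all 1, so H_0 ≅ Z.
  H_1: rank ker ∂_1 − rank ∂_2 = (27 − 8) − 17 = 2, and the invariant factors of ∂_2 are all 1, so H_1 ≅ Z^2.
  H_2: rank ker ∂_2 − rank ∂_3 = (18 − 17) − 0 = 1, and there is no ∂_3, so H_2 ≅ Z.

As a check, the Euler characteristic is 9 − 27 + 18 = 0, which agrees with 1 − 2 + 1 = 0.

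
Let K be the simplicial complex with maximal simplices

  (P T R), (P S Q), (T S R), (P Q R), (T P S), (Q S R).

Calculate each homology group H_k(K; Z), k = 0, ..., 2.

K has 5 vertices, 9 edges, 6 triangles.
rank ∂_0 = 0, rank ∂_1 = 4 ⇒ b_0 = 5 − 0 − 4 = 1; all invariant factors of ∂_1 are 1 so no torsion. So H_0 = Z.
rank ∂_1 = 4, rank ∂_2 = 5 ⇒ b_1 = 9 − 4 − 5 = 0; all invariant factors of ∂_2 are 1 so no torsion. So H_1 = 0.
rank ∂_2 = 5, rank ∂_3 = 0 ⇒ b_2 = 6 − 5 − 0 = 1. So H_2 = Z.

H_0 = Z,  H_1 = 0,  H_2 = Z.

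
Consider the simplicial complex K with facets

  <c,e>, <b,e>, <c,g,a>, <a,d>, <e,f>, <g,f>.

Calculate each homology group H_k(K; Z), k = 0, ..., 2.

H_0 = Z,  H_1 = Z,  H_2 = 0.

Take the total order a < b < c < d < e < f < g on the vertex set. Then K (dimension 2) consists of the simplices:

  0-simplices (7): a, b, c, d, e, f, g
  1-simplices (8): ac, ad, ag, be, ce, cg, ef, fg
  2-simplices (1): acg

Hence C_0 ≅ Z^7, C_1 ≅ Z^8, C_2 ≅ Z^1.

The boundary map ∂_1: C_1 → C_0 sends each edge [p,q] (with p < q) to q − p.
The 7×8 boundary matrix has rank 6 and Smith normal form diag(1,1,1,1,1,1).

The boundary map ∂_2: C_2 → C_1 maps a triangle to the signed sum of its edges. For instance
  ∂acg = cg − ag + ac.
The 8×1 boundary matrix has rank 1 and Smith normal form diag(1).

From H_k ≅ ker(∂_k) / im(∂_{k+1}) we obtain:

  H_0: rank C_0 − rank ∂_1 = 7 − 6 = 1, and the invariant factors of ∂_1 are all 1, so H_0 = Z.
  H_1: rank ker ∂_1 − rank ∂_2 = (8 − 6) − 1 = 1, and the invariant factors of ∂_2 are all 1, so H_1 = Z.
  H_2: rank ker ∂_2 − rank ∂_3 = (1 − 1) − 0 = 0, and there is no ∂_3, so H_2 = 0.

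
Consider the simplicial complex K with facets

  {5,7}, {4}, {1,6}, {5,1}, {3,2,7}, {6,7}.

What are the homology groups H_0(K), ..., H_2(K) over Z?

We work with the vertex ordering 1 < 2 < 3 < 4 < 5 < 6 < 7. The simplices of K, each written with vertices in increasing order, are:

  0-simplices (7): [1], [2], [3], [4], [5], [6], [7]
  1-simplices (7): [1,5], [1,6], [2,3], [2,7], [3,7], [5,7], [6,7]
  2-simplices (1): [2,3,7]

so the chain groups are C_0 ≅ Z^7, C_1 ≅ Z^7, C_2 ≅ Z^1.

Boundary ∂_1: C_1 → C_0 maps an edge to its endpoints' difference, ∂[p,q] = q − p.
The resulting 7×7 matrix has rank 5, and its Smith normal form has invariant factors (1,1,1,1,1).

∂_2: C_2 → C_1 maps a triangle to the signed sum of its edges. For instance
  ∂[2,3,7] = [3,7] − [2,7] + [2,3].
As a 7×1 matrix over Z this has rank 1, with invariant factors (1).

Computing H_k = (kernel of ∂_k) / (image of ∂_{k+1}):

  H_0: rank C_0 − rank ∂_1 = 7 − 5 = 2, and the invariant factors of ∂_1 are all 1, so H_0 ≅ Z^2.
  H_1: rank ker ∂_1 − rank ∂_2 = (7 − 5) − 1 = 1, and the invariant factors of ∂_2 are all 1, so H_1 ≅ Z.
  H_2: rank ker ∂_2 − rank ∂_3 = (1 − 1) − 0 = 0, and there is no ∂_3, so H_2 ≅ 0.

As a check, the Euler characteristic is 7 − 7 + 1 = 1, which agrees with 2 − 1 + 0 = 1.

H_0 = Z^2,  H_1 = Z,  H_2 = 0.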